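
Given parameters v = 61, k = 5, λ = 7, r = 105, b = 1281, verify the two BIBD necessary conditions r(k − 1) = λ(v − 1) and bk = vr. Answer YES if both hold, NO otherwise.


Condition (i): r(k − 1) = 105·4 = 420; λ(v − 1) = 7·60 = 420. Match? YES.
Condition (ii): bk = 1281·5 = 6405; vr = 61·105 = 6405. Match? YES.
Both conditions hold? YES.

YES


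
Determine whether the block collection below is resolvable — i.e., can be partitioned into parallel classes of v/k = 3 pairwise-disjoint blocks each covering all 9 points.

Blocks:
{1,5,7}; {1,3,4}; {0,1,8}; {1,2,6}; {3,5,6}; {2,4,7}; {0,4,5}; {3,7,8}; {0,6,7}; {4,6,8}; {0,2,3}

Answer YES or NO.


v = 9, block size k = 3, number of blocks = 11.
For resolvability, blocks must partition into parallel classes of size v/k = 3.
Total blocks must therefore be a multiple of 3: 11 = 3·3 + 2 ⇒ not divisible ✗.
Resolvable? NO.

NO


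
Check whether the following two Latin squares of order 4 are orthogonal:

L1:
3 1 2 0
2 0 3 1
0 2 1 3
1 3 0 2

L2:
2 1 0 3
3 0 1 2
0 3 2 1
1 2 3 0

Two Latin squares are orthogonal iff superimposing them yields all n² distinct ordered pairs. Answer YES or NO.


Form the n² = 16 superimposed pairs (L1[i][j], L2[i][j]), row by row (rows and columns indexed from 0):
row 0: (3,2) (1,1) (2,0) (0,3)
row 1: (2,3) (0,0) (3,1) (1,2)
row 2: (0,0) (2,3) (1,2) (3,1)
row 3: (1,1) (3,2) (0,3) (2,0)
Orthogonality requires all 16 pairs distinct.
But the pair (0,0) repeats: cell (1,1) has L1 = 0, L2 = 0, and cell (2,0) has L1 = 0, L2 = 0.
A repeated pair means some other pair never occurs (only 8 distinct pairs out of 16), so the squares are not orthogonal.
Conclusion: NO.

NO


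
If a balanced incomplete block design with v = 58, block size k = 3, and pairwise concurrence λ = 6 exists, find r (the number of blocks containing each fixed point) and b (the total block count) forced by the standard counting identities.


Any 2-(v, k, λ) BIBD satisfies two necessary conditions:
  (i)  Each point sits in r blocks, and counting incidences through any fixed point gives r(k − 1) = λ(v − 1), so r = λ(v − 1)/(k − 1).
  (ii) Total incidences bk = vr, so b = vr/k.
Step 1: r = λ(v − 1)/(k − 1) = 6·(58 − 1)/(3 − 1) = 6·57/2 = 342/2 = 171.
Step 2: b = vr/k = 58·171/3 = 9918/3 = 3306.
Check integrality: r = 171 ∈ Z ✓, b = 3306 ∈ Z ✓.
(These identities are necessary conditions: they determine r and b for any design with these parameters, but do not by themselves prove that one exists.)

r = 171, b = 3306.


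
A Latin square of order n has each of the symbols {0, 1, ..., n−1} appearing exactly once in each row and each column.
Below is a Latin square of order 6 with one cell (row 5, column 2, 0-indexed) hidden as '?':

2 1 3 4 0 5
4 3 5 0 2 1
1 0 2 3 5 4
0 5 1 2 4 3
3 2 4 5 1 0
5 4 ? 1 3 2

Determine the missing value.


Row 5 contains symbols [1, 2, 3, 4, 5] — missing [0].
Column 2 contains symbols [1, 2, 3, 4, 5] — missing [0].
The missing symbol must appear in both missing sets; intersection = [0].
Therefore the hidden value is 0.

Missing value = 0.


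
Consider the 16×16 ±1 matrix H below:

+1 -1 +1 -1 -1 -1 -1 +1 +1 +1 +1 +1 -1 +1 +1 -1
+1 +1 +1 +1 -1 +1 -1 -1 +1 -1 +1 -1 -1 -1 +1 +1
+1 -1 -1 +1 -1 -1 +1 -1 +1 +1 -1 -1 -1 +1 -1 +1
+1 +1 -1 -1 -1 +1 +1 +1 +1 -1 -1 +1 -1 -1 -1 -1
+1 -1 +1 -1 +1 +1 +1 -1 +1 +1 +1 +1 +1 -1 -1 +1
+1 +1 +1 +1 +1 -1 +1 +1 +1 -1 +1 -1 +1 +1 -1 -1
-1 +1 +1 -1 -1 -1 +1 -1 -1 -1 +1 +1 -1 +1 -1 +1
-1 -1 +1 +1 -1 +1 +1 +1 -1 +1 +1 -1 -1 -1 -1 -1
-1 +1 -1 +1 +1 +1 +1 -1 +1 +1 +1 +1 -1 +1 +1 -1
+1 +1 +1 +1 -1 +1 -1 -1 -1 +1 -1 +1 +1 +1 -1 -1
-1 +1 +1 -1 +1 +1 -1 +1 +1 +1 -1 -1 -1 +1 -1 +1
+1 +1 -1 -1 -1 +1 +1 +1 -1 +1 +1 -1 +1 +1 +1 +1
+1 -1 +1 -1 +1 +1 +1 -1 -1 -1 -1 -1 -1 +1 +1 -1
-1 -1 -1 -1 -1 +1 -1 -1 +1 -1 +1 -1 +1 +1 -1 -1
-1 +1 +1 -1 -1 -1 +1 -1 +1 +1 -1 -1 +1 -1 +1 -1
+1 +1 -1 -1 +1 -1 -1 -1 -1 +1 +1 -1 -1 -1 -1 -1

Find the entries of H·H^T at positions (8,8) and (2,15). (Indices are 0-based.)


Row 2 of H: [1, -1, -1, 1, -1, -1, 1, -1, 1, 1, -1, -1, -1, 1, -1, 1].
Row 8 of H: [-1, 1, -1, 1, 1, 1, 1, -1, 1, 1, 1, 1, -1, 1, 1, -1].
Row 15 of H: [1, 1, -1, -1, 1, -1, -1, -1, -1, 1, 1, -1, -1, -1, -1, -1].
(H·H^T)[8][8] = Σ_j H[8][j]·H[8][j] = (-1)² + (1)² + (-1)² + (1)² + (1)² + (1)² + (1)² + (-1)² + (1)² + (1)² + (1)² + (1)² + (-1)² + (1)² + (1)² + (-1)² = 1 + 1 + 1 + 1 + 1 + 1 + 1 + 1 + 1 + 1 + 1 + 1 + 1 + 1 + 1 + 1 = 16.
(H·H^T)[2][15] = Σ_j H[2][j]·H[15][j] = (1)·(1) + (-1)·(1) + (-1)·(-1) + (1)·(-1) + (-1)·(1) + (-1)·(-1) + (1)·(-1) + (-1)·(-1) + (1)·(-1) + (1)·(1) + (-1)·(1) + (-1)·(-1) + (-1)·(-1) + (1)·(-1) + (-1)·(-1) + (1)·(-1) = 1 + -1 + 1 + -1 + -1 + 1 + -1 + 1 + -1 + 1 + -1 + 1 + 1 + -1 + 1 + -1 = 0.
So rows 2 and 15 are orthogonal; the diagonal entry equals n = 16.

(8,8) entry = 16; (2,15) entry = 0.


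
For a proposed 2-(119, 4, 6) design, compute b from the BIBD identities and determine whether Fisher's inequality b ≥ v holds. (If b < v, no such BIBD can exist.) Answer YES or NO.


b = λv(v − 1)/(k(k − 1)) = 6·119·118/(4·3) = 84252/12 = 7021.
Compare with v = 119: b ≥ v, so Fisher's inequality holds.

YES


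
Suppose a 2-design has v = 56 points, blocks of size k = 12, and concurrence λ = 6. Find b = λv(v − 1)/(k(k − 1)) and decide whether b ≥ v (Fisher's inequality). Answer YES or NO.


b = λv(v − 1)/(k(k − 1)) = 6·56·55/(12·11) = 18480/132 = 140.
Compare with v = 56: b ≥ v, so Fisher's inequality holds.

YES


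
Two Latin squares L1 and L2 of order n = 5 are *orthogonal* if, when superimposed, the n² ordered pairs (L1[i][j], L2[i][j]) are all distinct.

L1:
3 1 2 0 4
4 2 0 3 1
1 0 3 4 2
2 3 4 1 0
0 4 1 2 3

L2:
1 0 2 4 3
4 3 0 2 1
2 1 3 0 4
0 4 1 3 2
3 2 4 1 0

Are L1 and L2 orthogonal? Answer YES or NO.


Form the n² = 25 superimposed pairs (L1[i][j], L2[i][j]), row by row (rows and columns indexed from 0):
row 0: (3,1) (1,0) (2,2) (0,4) (4,3)
row 1: (4,4) (2,3) (0,0) (3,2) (1,1)
row 2: (1,2) (0,1) (3,3) (4,0) (2,4)
row 3: (2,0) (3,4) (4,1) (1,3) (0,2)
row 4: (0,3) (4,2) (1,4) (2,1) (3,0)
Orthogonality requires all 25 pairs distinct.
Check by first coordinate: for each symbol s of L1, list the L2 entries in the n cells where L1 = s; they must all differ.
  L1 = 0: L2 entries (in reading order) 4, 0, 1, 2, 3 — all 5 distinct ✓
  L1 = 1: L2 entries (in reading order) 0, 1, 2, 3, 4 — all 5 distinct ✓
  L1 = 2: L2 entries (in reading order) 2, 3, 4, 0, 1 — all 5 distinct ✓
  L1 = 3: L2 entries (in reading order) 1, 2, 3, 4, 0 — all 5 distinct ✓
  L1 = 4: L2 entries (in reading order) 3, 4, 0, 1, 2 — all 5 distinct ✓
Every symbol of L1 meets every symbol of L2 exactly once, so all 25 pairs are distinct (25 of 25).
Conclusion: YES.

YES


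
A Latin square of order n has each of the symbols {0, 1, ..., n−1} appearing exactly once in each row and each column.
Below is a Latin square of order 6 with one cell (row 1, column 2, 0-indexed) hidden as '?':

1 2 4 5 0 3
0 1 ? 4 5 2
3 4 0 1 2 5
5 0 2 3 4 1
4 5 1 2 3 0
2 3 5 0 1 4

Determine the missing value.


Row 1 contains symbols [0, 1, 2, 4, 5] — missing [3].
Column 2 contains symbols [0, 1, 2, 4, 5] — missing [3].
The missing symbol must appear in both missing sets; intersection = [3].
Therefore the hidden value is 3.

Missing value = 3.


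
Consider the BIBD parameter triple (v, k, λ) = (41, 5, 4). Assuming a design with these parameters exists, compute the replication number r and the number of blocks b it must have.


Any 2-(v, k, λ) BIBD satisfies two necessary conditions:
  (i)  Each point sits in r blocks, and counting incidences through any fixed point gives r(k − 1) = λ(v − 1), so r = λ(v − 1)/(k − 1).
  (ii) Total incidences bk = vr, so b = vr/k.
Step 1: r = λ(v − 1)/(k − 1) = 4·(41 − 1)/(5 − 1) = 4·40/4 = 160/4 = 40.
Step 2: b = vr/k = 41·40/5 = 1640/5 = 328.
Check integrality: r = 40 ∈ Z ✓, b = 328 ∈ Z ✓.
(These identities are necessary conditions: they determine r and b for any design with these parameters, but do not by themselves prove that one exists.)

r = 40, b = 328.


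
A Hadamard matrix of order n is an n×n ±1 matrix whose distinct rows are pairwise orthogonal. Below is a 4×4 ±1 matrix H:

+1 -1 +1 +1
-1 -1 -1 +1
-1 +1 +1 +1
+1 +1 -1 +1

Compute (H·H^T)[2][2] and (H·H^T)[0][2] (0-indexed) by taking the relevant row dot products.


Row 0 of H: [1, -1, 1, 1].
Row 2 of H: [-1, 1, 1, 1].
(H·H^T)[2][2] = Σ_j H[2][j]·H[2][j] = (-1)² + (1)² + (1)² + (1)² = 1 + 1 + 1 + 1 = 4.
(H·H^T)[0][2] = Σ_j H[0][j]·H[2][j] = (1)·(-1) + (-1)·(1) + (1)·(1) + (1)·(1) = -1 + -1 + 1 + 1 = 0.
So rows 0 and 2 are orthogonal; the diagonal entry equals n = 4.

(2,2) entry = 4; (0,2) entry = 0.


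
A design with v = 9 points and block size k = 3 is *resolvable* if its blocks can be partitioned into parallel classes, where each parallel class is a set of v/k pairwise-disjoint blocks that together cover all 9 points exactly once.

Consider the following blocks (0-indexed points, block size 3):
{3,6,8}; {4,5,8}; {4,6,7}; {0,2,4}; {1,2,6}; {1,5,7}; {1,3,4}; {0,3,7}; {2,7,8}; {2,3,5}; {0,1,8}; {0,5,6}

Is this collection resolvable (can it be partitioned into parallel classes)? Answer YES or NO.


v = 9, block size k = 3, number of blocks = 12.
For resolvability, blocks must partition into parallel classes of size v/k = 3.
Total blocks must therefore be a multiple of 3: 12 = 3·4 + 0 ⇒ divisible ✓.
Greedy packing gives 4 candidate class(es). Each should be a full parallel class (size 3, covers all 9 points).
  Class 1 (3 blocks): {3,6,8}; {0,2,4}; {1,5,7}. Points covered: [0, 1, 2, 3, 4, 5, 6, 7, 8].
  Class 2 (3 blocks): {4,5,8}; {1,2,6}; {0,3,7}. Points covered: [0, 1, 2, 3, 4, 5, 6, 7, 8].
  Class 3 (3 blocks): {4,6,7}; {2,3,5}; {0,1,8}. Points covered: [0, 1, 2, 3, 4, 5, 6, 7, 8].
  Class 4 (3 blocks): {1,3,4}; {2,7,8}; {0,5,6}. Points covered: [0, 1, 2, 3, 4, 5, 6, 7, 8].
All classes full (size 3)? YES. All classes cover every point? YES.
Resolvable? YES.

YES


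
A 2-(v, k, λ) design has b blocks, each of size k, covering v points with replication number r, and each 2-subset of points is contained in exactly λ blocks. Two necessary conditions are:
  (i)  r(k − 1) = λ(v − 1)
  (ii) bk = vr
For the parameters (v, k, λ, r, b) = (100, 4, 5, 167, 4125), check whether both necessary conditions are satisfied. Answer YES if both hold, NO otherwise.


Condition (i): r(k − 1) = 167·3 = 501; λ(v − 1) = 5·99 = 495. Match? NO.
Condition (ii): bk = 4125·4 = 16500; vr = 100·167 = 16700. Match? NO.
Both conditions hold? NO.

NO


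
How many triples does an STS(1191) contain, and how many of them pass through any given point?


An STS(v) is a 2-(v, 3, 1) BIBD: block size k = 3, λ = 1.
Replication: r(k − 1) = λ(v − 1) ⇒ r·2 = 1191 − 1 = 1190 ⇒ r = 595.
Block count: bk = vr ⇒ b·3 = 1191·595 = 708645 ⇒ b = 236215.
(Check via b = v(v − 1)/6 = 1191·1190/6 = 1417290/6 = 236215.)

r = 595, b = 236215.


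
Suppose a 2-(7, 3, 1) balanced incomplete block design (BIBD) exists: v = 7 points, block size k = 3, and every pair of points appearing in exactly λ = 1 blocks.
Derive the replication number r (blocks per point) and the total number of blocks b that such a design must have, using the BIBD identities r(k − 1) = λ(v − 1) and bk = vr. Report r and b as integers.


Any 2-(v, k, λ) BIBD satisfies two necessary conditions:
  (i)  Each point sits in r blocks, and counting incidences through any fixed point gives r(k − 1) = λ(v − 1), so r = λ(v − 1)/(k − 1).
  (ii) Total incidences bk = vr, so b = vr/k.
Step 1: r = λ(v − 1)/(k − 1) = 1·(7 − 1)/(3 − 1) = 1·6/2 = 6/2 = 3.
Step 2: b = vr/k = 7·3/3 = 21/3 = 7.
Check integrality: r = 3 ∈ Z ✓, b = 7 ∈ Z ✓.
(These identities are necessary conditions: they determine r and b for any design with these parameters, but do not by themselves prove that one exists.)

r = 3, b = 7.


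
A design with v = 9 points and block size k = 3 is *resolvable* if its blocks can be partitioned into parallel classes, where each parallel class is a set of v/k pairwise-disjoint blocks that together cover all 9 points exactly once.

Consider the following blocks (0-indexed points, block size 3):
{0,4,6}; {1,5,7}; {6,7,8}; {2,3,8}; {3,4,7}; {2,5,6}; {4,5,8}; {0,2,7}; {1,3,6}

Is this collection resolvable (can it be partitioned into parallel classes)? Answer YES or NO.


v = 9, block size k = 3, number of blocks = 9.
For resolvability, blocks must partition into parallel classes of size v/k = 3.
Total blocks must therefore be a multiple of 3: 9 = 3·3 + 0 ⇒ divisible ✓.
Consider block {6,7,8}. It intersects every other block in the collection, so no parallel class of size 3 can contain it.
Since every block must belong to some parallel class in a resolution, the collection cannot be partitioned into parallel classes.
Resolvable? NO.

NO


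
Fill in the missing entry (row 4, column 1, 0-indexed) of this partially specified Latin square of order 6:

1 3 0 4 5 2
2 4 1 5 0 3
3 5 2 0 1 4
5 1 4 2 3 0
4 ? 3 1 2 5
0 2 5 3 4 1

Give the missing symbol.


Row 4 contains symbols [1, 2, 3, 4, 5] — missing [0].
Column 1 contains symbols [1, 2, 3, 4, 5] — missing [0].
The missing symbol must appear in both missing sets; intersection = [0].
Therefore the hidden value is 0.

Missing value = 0.


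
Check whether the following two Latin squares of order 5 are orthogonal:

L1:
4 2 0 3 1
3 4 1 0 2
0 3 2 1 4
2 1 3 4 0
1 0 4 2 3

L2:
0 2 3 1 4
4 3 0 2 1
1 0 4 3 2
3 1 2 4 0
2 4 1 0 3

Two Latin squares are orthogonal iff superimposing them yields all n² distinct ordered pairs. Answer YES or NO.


Form the n² = 25 superimposed pairs (L1[i][j], L2[i][j]), row by row (rows and columns indexed from 0):
row 0: (4,0) (2,2) (0,3) (3,1) (1,4)
row 1: (3,4) (4,3) (1,0) (0,2) (2,1)
row 2: (0,1) (3,0) (2,4) (1,3) (4,2)
row 3: (2,3) (1,1) (3,2) (4,4) (0,0)
row 4: (1,2) (0,4) (4,1) (2,0) (3,3)
Orthogonality requires all 25 pairs distinct.
Check by first coordinate: for each symbol s of L1, list the L2 entries in the n cells where L1 = s; they must all differ.
  L1 = 0: L2 entries (in reading order) 3, 2, 1, 0, 4 — all 5 distinct ✓
  L1 = 1: L2 entries (in reading order) 4, 0, 3, 1, 2 — all 5 distinct ✓
  L1 = 2: L2 entries (in reading order) 2, 1, 4, 3, 0 — all 5 distinct ✓
  L1 = 3: L2 entries (in reading order) 1, 4, 0, 2, 3 — all 5 distinct ✓
  L1 = 4: L2 entries (in reading order) 0, 3, 2, 4, 1 — all 5 distinct ✓
Every symbol of L1 meets every symbol of L2 exactly once, so all 25 pairs are distinct (25 of 25).
Conclusion: YES.

YES


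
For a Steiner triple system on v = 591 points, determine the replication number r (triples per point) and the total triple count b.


An STS(v) is a 2-(v, 3, 1) BIBD: block size k = 3, λ = 1.
Replication: r(k − 1) = λ(v − 1) ⇒ r·2 = 591 − 1 = 590 ⇒ r = 295.
Block count: bk = vr ⇒ b·3 = 591·295 = 174345 ⇒ b = 58115.
(Check via b = v(v − 1)/6 = 591·590/6 = 348690/6 = 58115.)

r = 295, b = 58115.


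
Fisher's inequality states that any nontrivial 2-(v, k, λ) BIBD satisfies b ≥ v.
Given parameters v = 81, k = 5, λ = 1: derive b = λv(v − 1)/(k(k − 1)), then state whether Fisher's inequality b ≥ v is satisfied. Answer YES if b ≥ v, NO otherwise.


b = λv(v − 1)/(k(k − 1)) = 1·81·80/(5·4) = 6480/20 = 324.
Compare with v = 81: b ≥ v, so Fisher's inequality holds.

YES


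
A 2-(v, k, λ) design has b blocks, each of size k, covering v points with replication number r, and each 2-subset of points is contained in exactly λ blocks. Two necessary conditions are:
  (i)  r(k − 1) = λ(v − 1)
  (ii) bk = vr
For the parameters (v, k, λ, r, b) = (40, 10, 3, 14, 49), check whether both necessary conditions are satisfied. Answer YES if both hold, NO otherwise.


Condition (i): r(k − 1) = 14·9 = 126; λ(v − 1) = 3·39 = 117. Match? NO.
Condition (ii): bk = 49·10 = 490; vr = 40·14 = 560. Match? NO.
Both conditions hold? NO.

NO


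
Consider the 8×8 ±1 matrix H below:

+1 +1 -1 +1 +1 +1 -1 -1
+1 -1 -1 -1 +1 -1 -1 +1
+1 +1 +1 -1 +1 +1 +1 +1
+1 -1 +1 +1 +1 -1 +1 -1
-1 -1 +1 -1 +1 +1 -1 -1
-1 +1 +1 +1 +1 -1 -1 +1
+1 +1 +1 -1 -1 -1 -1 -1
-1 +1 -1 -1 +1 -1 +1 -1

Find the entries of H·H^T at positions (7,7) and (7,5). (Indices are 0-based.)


Row 5 of H: [-1, 1, 1, 1, 1, -1, -1, 1].
Row 7 of H: [-1, 1, -1, -1, 1, -1, 1, -1].
(H·H^T)[7][7] = Σ_j H[7][j]·H[7][j] = (-1)² + (1)² + (-1)² + (-1)² + (1)² + (-1)² + (1)² + (-1)² = 1 + 1 + 1 + 1 + 1 + 1 + 1 + 1 = 8.
(H·H^T)[7][5] = Σ_j H[7][j]·H[5][j] = (-1)·(-1) + (1)·(1) + (-1)·(1) + (-1)·(1) + (1)·(1) + (-1)·(-1) + (1)·(-1) + (-1)·(1) = 1 + 1 + -1 + -1 + 1 + 1 + -1 + -1 = 0.
So rows 7 and 5 are orthogonal; the diagonal entry equals n = 8.

(7,7) entry = 8; (7,5) entry = 0.


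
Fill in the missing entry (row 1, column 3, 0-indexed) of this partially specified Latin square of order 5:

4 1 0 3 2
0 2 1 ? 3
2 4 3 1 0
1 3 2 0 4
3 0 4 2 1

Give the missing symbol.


Row 1 contains symbols [0, 1, 2, 3] — missing [4].
Column 3 contains symbols [0, 1, 2, 3] — missing [4].
The missing symbol must appear in both missing sets; intersection = [4].
Therefore the hidden value is 4.

Missing value = 4.


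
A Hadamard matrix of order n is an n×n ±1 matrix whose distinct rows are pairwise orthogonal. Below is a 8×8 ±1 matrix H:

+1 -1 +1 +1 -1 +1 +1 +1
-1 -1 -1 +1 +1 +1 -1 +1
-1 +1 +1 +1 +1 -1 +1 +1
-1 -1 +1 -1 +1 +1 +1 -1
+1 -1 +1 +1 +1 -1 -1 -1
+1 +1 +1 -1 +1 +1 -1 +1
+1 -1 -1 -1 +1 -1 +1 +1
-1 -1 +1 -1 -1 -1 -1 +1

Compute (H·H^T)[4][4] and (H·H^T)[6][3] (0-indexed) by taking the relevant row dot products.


Row 3 of H: [-1, -1, 1, -1, 1, 1, 1, -1].
Row 4 of H: [1, -1, 1, 1, 1, -1, -1, -1].
Row 6 of H: [1, -1, -1, -1, 1, -1, 1, 1].
(H·H^T)[4][4] = Σ_j H[4][j]·H[4][j] = (1)² + (-1)² + (1)² + (1)² + (1)² + (-1)² + (-1)² + (-1)² = 1 + 1 + 1 + 1 + 1 + 1 + 1 + 1 = 8.
(H·H^T)[6][3] = Σ_j H[6][j]·H[3][j] = (1)·(-1) + (-1)·(-1) + (-1)·(1) + (-1)·(-1) + (1)·(1) + (-1)·(1) + (1)·(1) + (1)·(-1) = -1 + 1 + -1 + 1 + 1 + -1 + 1 + -1 = 0.
So rows 6 and 3 are orthogonal; the diagonal entry equals n = 8.

(4,4) entry = 8; (6,3) entry = 0.


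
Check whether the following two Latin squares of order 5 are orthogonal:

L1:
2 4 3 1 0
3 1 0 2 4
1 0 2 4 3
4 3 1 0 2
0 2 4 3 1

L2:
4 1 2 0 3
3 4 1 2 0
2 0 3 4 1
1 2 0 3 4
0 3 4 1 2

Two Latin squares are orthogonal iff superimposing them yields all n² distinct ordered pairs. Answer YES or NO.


Form the n² = 25 superimposed pairs (L1[i][j], L2[i][j]), row by row (rows and columns indexed from 0):
row 0: (2,4) (4,1) (3,2) (1,0) (0,3)
row 1: (3,3) (1,4) (0,1) (2,2) (4,0)
row 2: (1,2) (0,0) (2,3) (4,4) (3,1)
row 3: (4,1) (3,2) (1,0) (0,3) (2,4)
row 4: (0,0) (2,3) (4,4) (3,1) (1,2)
Orthogonality requires all 25 pairs distinct.
But the pair (4,1) repeats: cell (0,1) has L1 = 4, L2 = 1, and cell (3,0) has L1 = 4, L2 = 1.
A repeated pair means some other pair never occurs (only 15 distinct pairs out of 25), so the squares are not orthogonal.
Conclusion: NO.

NO


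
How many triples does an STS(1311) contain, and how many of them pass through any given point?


An STS(v) is a 2-(v, 3, 1) BIBD: block size k = 3, λ = 1.
Replication: r(k − 1) = λ(v − 1) ⇒ r·2 = 1311 − 1 = 1310 ⇒ r = 655.
Block count: b = v(v − 1)/6 = 1311·1310/6 = 1717410/6 = 286235.

r = 655, b = 286235.


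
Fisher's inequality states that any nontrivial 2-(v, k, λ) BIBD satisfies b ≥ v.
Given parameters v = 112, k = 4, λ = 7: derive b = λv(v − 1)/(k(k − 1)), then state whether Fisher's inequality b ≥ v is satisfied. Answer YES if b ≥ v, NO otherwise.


r = λ(v − 1)/(k − 1) = 7·111/3 = 259.
b = vr/k = 112·259/4 = 7252.
Fisher's inequality: b ≥ v ⇔ 7252 ≥ 112? YES.

YES


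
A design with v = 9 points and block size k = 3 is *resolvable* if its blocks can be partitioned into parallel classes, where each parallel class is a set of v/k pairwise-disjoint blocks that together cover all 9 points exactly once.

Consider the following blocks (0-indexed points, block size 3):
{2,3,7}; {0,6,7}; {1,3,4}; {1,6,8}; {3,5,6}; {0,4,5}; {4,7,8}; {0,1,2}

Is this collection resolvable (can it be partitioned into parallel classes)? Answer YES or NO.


v = 9, block size k = 3, number of blocks = 8.
For resolvability, blocks must partition into parallel classes of size v/k = 3.
Total blocks must therefore be a multiple of 3: 8 = 3·2 + 2 ⇒ not divisible ✗.
Resolvable? NO.

NO


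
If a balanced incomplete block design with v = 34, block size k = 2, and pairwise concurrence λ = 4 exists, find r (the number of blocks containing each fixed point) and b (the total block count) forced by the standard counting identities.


Any 2-(v, k, λ) BIBD satisfies two necessary conditions:
  (i)  Each point sits in r blocks, and counting incidences through any fixed point gives r(k − 1) = λ(v − 1), so r = λ(v − 1)/(k − 1).
  (ii) Total incidences bk = vr, so b = vr/k.
Step 1: r = λ(v − 1)/(k − 1) = 4·(34 − 1)/(2 − 1) = 4·33/1 = 132/1 = 132.
Step 2: b = vr/k = 34·132/2 = 4488/2 = 2244.
Check integrality: r = 132 ∈ Z ✓, b = 2244 ∈ Z ✓.
(These identities are necessary conditions: they determine r and b for any design with these parameters, but do not by themselves prove that one exists.)

r = 132, b = 2244.


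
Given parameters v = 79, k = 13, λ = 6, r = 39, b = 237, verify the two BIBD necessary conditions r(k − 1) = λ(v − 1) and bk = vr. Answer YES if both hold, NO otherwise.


Condition (i): r(k − 1) = 39·12 = 468; λ(v − 1) = 6·78 = 468. Match? YES.
Condition (ii): bk = 237·13 = 3081; vr = 79·39 = 3081. Match? YES.
Both conditions hold? YES.

YES


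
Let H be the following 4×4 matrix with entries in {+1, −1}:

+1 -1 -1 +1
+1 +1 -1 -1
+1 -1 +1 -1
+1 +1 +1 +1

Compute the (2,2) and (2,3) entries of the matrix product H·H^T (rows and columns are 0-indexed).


Row 2 of H: [1, -1, 1, -1].
Row 3 of H: [1, 1, 1, 1].
(H·H^T)[2][2] = Σ_j H[2][j]·H[2][j] = (1)² + (-1)² + (1)² + (-1)² = 1 + 1 + 1 + 1 = 4.
(H·H^T)[2][3] = Σ_j H[2][j]·H[3][j] = (1)·(1) + (-1)·(1) + (1)·(1) + (-1)·(1) = 1 + -1 + 1 + -1 = 0.
So rows 2 and 3 are orthogonal; the diagonal entry equals n = 4.

(2,2) entry = 4; (2,3) entry = 0.


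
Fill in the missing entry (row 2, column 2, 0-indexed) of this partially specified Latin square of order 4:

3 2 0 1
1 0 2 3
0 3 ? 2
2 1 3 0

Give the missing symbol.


Row 2 contains symbols [0, 2, 3] — missing [1].
Column 2 contains symbols [0, 2, 3] — missing [1].
The missing symbol must appear in both missing sets; intersection = [1].
Therefore the hidden value is 1.

Missing value = 1.


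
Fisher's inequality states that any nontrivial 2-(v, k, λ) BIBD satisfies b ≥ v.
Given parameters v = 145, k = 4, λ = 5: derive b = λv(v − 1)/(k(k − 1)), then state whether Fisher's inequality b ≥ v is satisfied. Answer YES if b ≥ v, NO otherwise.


r = λ(v − 1)/(k − 1) = 5·144/3 = 240.
b = vr/k = 145·240/4 = 8700.
Fisher's inequality: b ≥ v ⇔ 8700 ≥ 145? YES.

YES


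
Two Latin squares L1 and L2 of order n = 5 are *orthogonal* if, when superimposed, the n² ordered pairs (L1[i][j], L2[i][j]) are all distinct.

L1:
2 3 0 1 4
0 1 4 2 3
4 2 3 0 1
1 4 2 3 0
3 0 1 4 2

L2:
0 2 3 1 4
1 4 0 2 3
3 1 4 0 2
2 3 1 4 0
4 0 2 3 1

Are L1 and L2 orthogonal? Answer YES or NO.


Form the n² = 25 superimposed pairs (L1[i][j], L2[i][j]), row by row (rows and columns indexed from 0):
row 0: (2,0) (3,2) (0,3) (1,1) (4,4)
row 1: (0,1) (1,4) (4,0) (2,2) (3,3)
row 2: (4,3) (2,1) (3,4) (0,0) (1,2)
row 3: (1,2) (4,3) (2,1) (3,4) (0,0)
row 4: (3,4) (0,0) (1,2) (4,3) (2,1)
Orthogonality requires all 25 pairs distinct.
But the pair (1,2) repeats: cell (2,4) has L1 = 1, L2 = 2, and cell (3,0) has L1 = 1, L2 = 2.
A repeated pair means some other pair never occurs (only 15 distinct pairs out of 25), so the squares are not orthogonal.
Conclusion: NO.

NO


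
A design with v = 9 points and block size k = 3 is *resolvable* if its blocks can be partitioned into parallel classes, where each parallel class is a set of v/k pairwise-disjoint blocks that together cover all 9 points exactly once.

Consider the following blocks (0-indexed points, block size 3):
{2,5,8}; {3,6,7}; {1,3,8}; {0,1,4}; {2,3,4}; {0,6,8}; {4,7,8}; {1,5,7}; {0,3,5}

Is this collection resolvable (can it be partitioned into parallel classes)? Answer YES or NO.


v = 9, block size k = 3, number of blocks = 9.
For resolvability, blocks must partition into parallel classes of size v/k = 3.
Total blocks must therefore be a multiple of 3: 9 = 3·3 + 0 ⇒ divisible ✓.
Consider block {1,3,8}. It intersects every other block in the collection, so no parallel class of size 3 can contain it.
Since every block must belong to some parallel class in a resolution, the collection cannot be partitioned into parallel classes.
Resolvable? NO.

NO


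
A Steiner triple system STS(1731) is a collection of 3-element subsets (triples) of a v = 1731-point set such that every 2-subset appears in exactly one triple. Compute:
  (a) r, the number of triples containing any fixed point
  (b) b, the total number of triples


An STS(v) is a 2-(v, 3, 1) BIBD: block size k = 3, λ = 1.
Replication: r(k − 1) = λ(v − 1) ⇒ r·2 = 1731 − 1 = 1730 ⇒ r = 865.
Block count: b = v(v − 1)/6 = 1731·1730/6 = 2994630/6 = 499105.
(Check via bk = vr: 499105·3 = 1497315 = 1731·865 = 1497315 ✓.)

r = 865, b = 499105.


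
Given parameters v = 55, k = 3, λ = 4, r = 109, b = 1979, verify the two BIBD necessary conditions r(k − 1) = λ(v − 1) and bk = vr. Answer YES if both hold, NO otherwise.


Condition (i): r(k − 1) = 109·2 = 218; λ(v − 1) = 4·54 = 216. Match? NO.
Condition (ii): bk = 1979·3 = 5937; vr = 55·109 = 5995. Match? NO.
Both conditions hold? NO.

NO


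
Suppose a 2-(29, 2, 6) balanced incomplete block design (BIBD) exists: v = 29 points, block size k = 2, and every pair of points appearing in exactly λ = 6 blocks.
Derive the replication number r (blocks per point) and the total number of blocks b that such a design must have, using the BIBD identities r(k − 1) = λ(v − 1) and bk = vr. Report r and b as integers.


Any 2-(v, k, λ) BIBD satisfies two necessary conditions:
  (i)  Each point sits in r blocks, and counting incidences through any fixed point gives r(k − 1) = λ(v − 1), so r = λ(v − 1)/(k − 1).
  (ii) Total incidences bk = vr, so b = vr/k.
Step 1: r = λ(v − 1)/(k − 1) = 6·(29 − 1)/(2 − 1) = 6·28/1 = 168/1 = 168.
Step 2: b = vr/k = 29·168/2 = 4872/2 = 2436.
Check integrality: r = 168 ∈ Z ✓, b = 2436 ∈ Z ✓.
(These identities are necessary conditions: they determine r and b for any design with these parameters, but do not by themselves prove that one exists.)

r = 168, b = 2436.


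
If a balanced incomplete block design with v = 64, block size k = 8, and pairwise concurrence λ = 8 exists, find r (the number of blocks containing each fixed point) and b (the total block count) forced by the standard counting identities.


Any 2-(v, k, λ) BIBD satisfies two necessary conditions:
  (i)  Each point sits in r blocks, and counting incidences through any fixed point gives r(k − 1) = λ(v − 1), so r = λ(v − 1)/(k − 1).
  (ii) Total incidences bk = vr, so b = vr/k.
Step 1: r = λ(v − 1)/(k − 1) = 8·(64 − 1)/(8 − 1) = 8·63/7 = 504/7 = 72.
Step 2: b = vr/k = 64·72/8 = 4608/8 = 576.
Check integrality: r = 72 ∈ Z ✓, b = 576 ∈ Z ✓.
(These identities are necessary conditions: they determine r and b for any design with these parameters, but do not by themselves prove that one exists.)

r = 72, b = 576.


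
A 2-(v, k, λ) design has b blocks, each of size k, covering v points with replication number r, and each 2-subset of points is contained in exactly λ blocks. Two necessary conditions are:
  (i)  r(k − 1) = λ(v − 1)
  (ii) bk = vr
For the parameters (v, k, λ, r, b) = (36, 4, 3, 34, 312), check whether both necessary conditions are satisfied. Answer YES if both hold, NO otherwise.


Condition (i): r(k − 1) = 34·3 = 102; λ(v − 1) = 3·35 = 105. Match? NO.
Condition (ii): bk = 312·4 = 1248; vr = 36·34 = 1224. Match? NO.
Both conditions hold? NO.

NO


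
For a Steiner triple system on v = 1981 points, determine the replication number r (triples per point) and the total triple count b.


An STS(v) is a 2-(v, 3, 1) BIBD: block size k = 3, λ = 1.
Replication: r(k − 1) = λ(v − 1) ⇒ r·2 = 1981 − 1 = 1980 ⇒ r = 990.
Block count: b = v(v − 1)/6 = 1981·1980/6 = 3922380/6 = 653730.
(Check via bk = vr: 653730·3 = 1961190 = 1981·990 = 1961190 ✓.)

r = 990, b = 653730.


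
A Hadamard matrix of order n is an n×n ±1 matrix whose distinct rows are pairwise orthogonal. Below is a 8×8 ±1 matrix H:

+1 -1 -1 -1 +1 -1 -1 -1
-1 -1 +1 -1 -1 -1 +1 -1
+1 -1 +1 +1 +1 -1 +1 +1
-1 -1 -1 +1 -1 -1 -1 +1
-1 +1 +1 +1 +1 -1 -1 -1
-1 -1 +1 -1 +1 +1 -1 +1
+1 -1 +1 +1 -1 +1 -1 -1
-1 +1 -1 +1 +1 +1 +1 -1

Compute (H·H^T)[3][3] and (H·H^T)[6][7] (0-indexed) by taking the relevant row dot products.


Row 3 of H: [-1, -1, -1, 1, -1, -1, -1, 1].
Row 6 of H: [1, -1, 1, 1, -1, 1, -1, -1].
Row 7 of H: [-1, 1, -1, 1, 1, 1, 1, -1].
(H·H^T)[3][3] = Σ_j H[3][j]·H[3][j] = (-1)² + (-1)² + (-1)² + (1)² + (-1)² + (-1)² + (-1)² + (1)² = 1 + 1 + 1 + 1 + 1 + 1 + 1 + 1 = 8.
(H·H^T)[6][7] = Σ_j H[6][j]·H[7][j] = (1)·(-1) + (-1)·(1) + (1)·(-1) + (1)·(1) + (-1)·(1) + (1)·(1) + (-1)·(1) + (-1)·(-1) = -1 + -1 + -1 + 1 + -1 + 1 + -1 + 1 = -2.
Rows 6 and 7 are not orthogonal (dot product = -2 ≠ 0), so H is not a Hadamard matrix.

(3,3) entry = 8; (6,7) entry = -2.


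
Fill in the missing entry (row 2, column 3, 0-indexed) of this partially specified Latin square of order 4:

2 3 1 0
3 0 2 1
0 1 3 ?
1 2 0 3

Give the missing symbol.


Row 2 contains symbols [0, 1, 3] — missing [2].
Column 3 contains symbols [0, 1, 3] — missing [2].
The missing symbol must appear in both missing sets; intersection = [2].
Therefore the hidden value is 2.

Missing value = 2.


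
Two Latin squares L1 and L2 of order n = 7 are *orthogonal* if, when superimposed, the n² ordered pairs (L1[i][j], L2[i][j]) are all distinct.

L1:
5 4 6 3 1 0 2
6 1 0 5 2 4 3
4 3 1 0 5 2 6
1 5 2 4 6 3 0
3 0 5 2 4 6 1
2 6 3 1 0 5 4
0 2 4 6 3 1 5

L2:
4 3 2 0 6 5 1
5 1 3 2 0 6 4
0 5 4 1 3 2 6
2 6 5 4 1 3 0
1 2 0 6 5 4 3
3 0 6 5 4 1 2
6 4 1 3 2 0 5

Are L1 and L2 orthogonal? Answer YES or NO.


Form the n² = 49 superimposed pairs (L1[i][j], L2[i][j]), row by row (rows and columns indexed from 0):
row 0: (5,4) (4,3) (6,2) (3,0) (1,6) (0,5) (2,1)
row 1: (6,5) (1,1) (0,3) (5,2) (2,0) (4,6) (3,4)
row 2: (4,0) (3,5) (1,4) (0,1) (5,3) (2,2) (6,6)
row 3: (1,2) (5,6) (2,5) (4,4) (6,1) (3,3) (0,0)
row 4: (3,1) (0,2) (5,0) (2,6) (4,5) (6,4) (1,3)
row 5: (2,3) (6,0) (3,6) (1,5) (0,4) (5,1) (4,2)
row 6: (0,6) (2,4) (4,1) (6,3) (3,2) (1,0) (5,5)
Orthogonality requires all 49 pairs distinct.
Check by first coordinate: for each symbol s of L1, list the L2 entries in the n cells where L1 = s; they must all differ.
  L1 = 0: L2 entries (in reading order) 5, 3, 1, 0, 2, 4, 6 — all 7 distinct ✓
  L1 = 1: L2 entries (in reading order) 6, 1, 4, 2, 3, 5, 0 — all 7 distinct ✓
  L1 = 2: L2 entries (in reading order) 1, 0, 2, 5, 6, 3, 4 — all 7 distinct ✓
  L1 = 3: L2 entries (in reading order) 0, 4, 5, 3, 1, 6, 2 — all 7 distinct ✓
  L1 = 4: L2 entries (in reading order) 3, 6, 0, 4, 5, 2, 1 — all 7 distinct ✓
  L1 = 5: L2 entries (in reading order) 4, 2, 3, 6, 0, 1, 5 — all 7 distinct ✓
  L1 = 6: L2 entries (in reading order) 2, 5, 6, 1, 4, 0, 3 — all 7 distinct ✓
Every symbol of L1 meets every symbol of L2 exactly once, so all 49 pairs are distinct (49 of 49).
Conclusion: YES.

YES


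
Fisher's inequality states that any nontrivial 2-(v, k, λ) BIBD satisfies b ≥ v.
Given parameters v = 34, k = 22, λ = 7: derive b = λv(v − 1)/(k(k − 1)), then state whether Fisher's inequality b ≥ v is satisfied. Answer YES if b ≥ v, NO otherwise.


b = λv(v − 1)/(k(k − 1)) = 7·34·33/(22·21) = 7854/462 = 17.
Compare with v = 34: b < v, so Fisher's inequality fails.

NO


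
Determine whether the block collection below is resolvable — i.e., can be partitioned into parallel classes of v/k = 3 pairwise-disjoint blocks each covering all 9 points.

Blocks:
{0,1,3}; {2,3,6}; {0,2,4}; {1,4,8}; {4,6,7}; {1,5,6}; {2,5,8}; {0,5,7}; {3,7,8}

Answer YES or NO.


v = 9, block size k = 3, number of blocks = 9.
For resolvability, blocks must partition into parallel classes of size v/k = 3.
Total blocks must therefore be a multiple of 3: 9 = 3·3 + 0 ⇒ divisible ✓.
Greedy packing gives 3 candidate class(es). Each should be a full parallel class (size 3, covers all 9 points).
  Class 1 (3 blocks): {0,1,3}; {4,6,7}; {2,5,8}. Points covered: [0, 1, 2, 3, 4, 5, 6, 7, 8].
  Class 2 (3 blocks): {2,3,6}; {1,4,8}; {0,5,7}. Points covered: [0, 1, 2, 3, 4, 5, 6, 7, 8].
  Class 3 (3 blocks): {0,2,4}; {1,5,6}; {3,7,8}. Points covered: [0, 1, 2, 3, 4, 5, 6, 7, 8].
All classes full (size 3)? YES. All classes cover every point? YES.
Resolvable? YES.

YES


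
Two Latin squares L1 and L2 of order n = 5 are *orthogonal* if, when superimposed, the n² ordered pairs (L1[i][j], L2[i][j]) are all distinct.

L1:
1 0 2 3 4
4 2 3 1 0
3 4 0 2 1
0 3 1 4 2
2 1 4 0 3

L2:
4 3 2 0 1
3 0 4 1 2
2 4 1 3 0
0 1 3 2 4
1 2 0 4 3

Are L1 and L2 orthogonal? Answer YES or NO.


Form the n² = 25 superimposed pairs (L1[i][j], L2[i][j]), row by row (rows and columns indexed from 0):
row 0: (1,4) (0,3) (2,2) (3,0) (4,1)
row 1: (4,3) (2,0) (3,4) (1,1) (0,2)
row 2: (3,2) (4,4) (0,1) (2,3) (1,0)
row 3: (0,0) (3,1) (1,3) (4,2) (2,4)
row 4: (2,1) (1,2) (4,0) (0,4) (3,3)
Orthogonality requires all 25 pairs distinct.
Check by first coordinate: for each symbol s of L1, list the L2 entries in the n cells where L1 = s; they must all differ.
  L1 = 0: L2 entries (in reading order) 3, 2, 1, 0, 4 — all 5 distinct ✓
  L1 = 1: L2 entries (in reading order) 4, 1, 0, 3, 2 — all 5 distinct ✓
  L1 = 2: L2 entries (in reading order) 2, 0, 3, 4, 1 — all 5 distinct ✓
  L1 = 3: L2 entries (in reading order) 0, 4, 2, 1, 3 — all 5 distinct ✓
  L1 = 4: L2 entries (in reading order) 1, 3, 4, 2, 0 — all 5 distinct ✓
Every symbol of L1 meets every symbol of L2 exactly once, so all 25 pairs are distinct (25 of 25).
Conclusion: YES.

YES


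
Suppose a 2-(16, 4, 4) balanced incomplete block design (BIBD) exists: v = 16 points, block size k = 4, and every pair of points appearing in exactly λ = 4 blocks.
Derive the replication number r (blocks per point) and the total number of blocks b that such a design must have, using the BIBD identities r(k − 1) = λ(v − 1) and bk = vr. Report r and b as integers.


Any 2-(v, k, λ) BIBD satisfies two necessary conditions:
  (i)  Each point sits in r blocks, and counting incidences through any fixed point gives r(k − 1) = λ(v − 1), so r = λ(v − 1)/(k − 1).
  (ii) Total incidences bk = vr, so b = vr/k.
Step 1: r = λ(v − 1)/(k − 1) = 4·(16 − 1)/(4 − 1) = 4·15/3 = 60/3 = 20.
Step 2: b = vr/k = 16·20/4 = 320/4 = 80.
Check integrality: r = 20 ∈ Z ✓, b = 80 ∈ Z ✓.
(These identities are necessary conditions: they determine r and b for any design with these parameters, but do not by themselves prove that one exists.)

r = 20, b = 80.


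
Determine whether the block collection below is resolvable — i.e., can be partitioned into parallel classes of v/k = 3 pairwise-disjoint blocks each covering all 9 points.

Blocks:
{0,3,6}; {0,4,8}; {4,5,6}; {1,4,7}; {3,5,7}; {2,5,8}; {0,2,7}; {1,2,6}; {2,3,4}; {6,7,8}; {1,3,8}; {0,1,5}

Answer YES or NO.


v = 9, block size k = 3, number of blocks = 12.
For resolvability, blocks must partition into parallel classes of size v/k = 3.
Total blocks must therefore be a multiple of 3: 12 = 3·4 + 0 ⇒ divisible ✓.
Greedy packing gives 4 candidate class(es). Each should be a full parallel class (size 3, covers all 9 points).
  Class 1 (3 blocks): {0,3,6}; {1,4,7}; {2,5,8}. Points covered: [0, 1, 2, 3, 4, 5, 6, 7, 8].
  Class 2 (3 blocks): {0,4,8}; {3,5,7}; {1,2,6}. Points covered: [0, 1, 2, 3, 4, 5, 6, 7, 8].
  Class 3 (3 blocks): {4,5,6}; {0,2,7}; {1,3,8}. Points covered: [0, 1, 2, 3, 4, 5, 6, 7, 8].
  Class 4 (3 blocks): {2,3,4}; {6,7,8}; {0,1,5}. Points covered: [0, 1, 2, 3, 4, 5, 6, 7, 8].
All classes full (size 3)? YES. All classes cover every point? YES.
Resolvable? YES.

YES


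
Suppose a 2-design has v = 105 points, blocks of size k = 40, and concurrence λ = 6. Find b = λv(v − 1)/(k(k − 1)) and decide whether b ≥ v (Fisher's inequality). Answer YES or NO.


b = λv(v − 1)/(k(k − 1)) = 6·105·104/(40·39) = 65520/1560 = 42.
Compare with v = 105: b < v, so Fisher's inequality fails.

NO


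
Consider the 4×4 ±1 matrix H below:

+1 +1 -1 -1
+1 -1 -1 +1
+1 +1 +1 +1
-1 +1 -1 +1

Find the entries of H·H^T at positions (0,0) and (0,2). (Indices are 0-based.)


Row 0 of H: [1, 1, -1, -1].
Row 2 of H: [1, 1, 1, 1].
(H·H^T)[0][0] = Σ_j H[0][j]·H[0][j] = (1)² + (1)² + (-1)² + (-1)² = 1 + 1 + 1 + 1 = 4.
(H·H^T)[0][2] = Σ_j H[0][j]·H[2][j] = (1)·(1) + (1)·(1) + (-1)·(1) + (-1)·(1) = 1 + 1 + -1 + -1 = 0.
So rows 0 and 2 are orthogonal; the diagonal entry equals n = 4.

(0,0) entry = 4; (0,2) entry = 0.


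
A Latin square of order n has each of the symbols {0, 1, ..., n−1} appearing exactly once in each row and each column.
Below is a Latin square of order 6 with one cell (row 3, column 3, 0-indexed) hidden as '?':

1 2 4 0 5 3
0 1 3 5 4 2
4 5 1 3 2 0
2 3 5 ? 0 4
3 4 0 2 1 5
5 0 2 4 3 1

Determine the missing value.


Row 3 contains symbols [0, 2, 3, 4, 5] — missing [1].
Column 3 contains symbols [0, 2, 3, 4, 5] — missing [1].
The missing symbol must appear in both missing sets; intersection = [1].
Therefore the hidden value is 1.

Missing value = 1.


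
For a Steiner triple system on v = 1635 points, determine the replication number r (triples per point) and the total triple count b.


An STS(v) is a 2-(v, 3, 1) BIBD: block size k = 3, λ = 1.
Replication: r(k − 1) = λ(v − 1) ⇒ r·2 = 1635 − 1 = 1634 ⇒ r = 817.
Block count: b = v(v − 1)/6 = 1635·1634/6 = 2671590/6 = 445265.
(Check via bk = vr: 445265·3 = 1335795 = 1635·817 = 1335795 ✓.)

r = 817, b = 445265.


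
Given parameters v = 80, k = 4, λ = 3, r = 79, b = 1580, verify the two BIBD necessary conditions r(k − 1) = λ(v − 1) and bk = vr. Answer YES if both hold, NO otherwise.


Condition (i): r(k − 1) = 79·3 = 237; λ(v − 1) = 3·79 = 237. Match? YES.
Condition (ii): bk = 1580·4 = 6320; vr = 80·79 = 6320. Match? YES.
Both conditions hold? YES.

YES


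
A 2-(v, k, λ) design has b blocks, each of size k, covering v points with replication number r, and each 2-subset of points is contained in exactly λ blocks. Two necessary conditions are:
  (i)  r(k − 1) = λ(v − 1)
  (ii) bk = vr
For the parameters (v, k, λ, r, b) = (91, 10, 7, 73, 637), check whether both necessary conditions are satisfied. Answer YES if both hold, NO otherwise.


Condition (i): r(k − 1) = 73·9 = 657; λ(v − 1) = 7·90 = 630. Match? NO.
Condition (ii): bk = 637·10 = 6370; vr = 91·73 = 6643. Match? NO.
Both conditions hold? NO.

NO


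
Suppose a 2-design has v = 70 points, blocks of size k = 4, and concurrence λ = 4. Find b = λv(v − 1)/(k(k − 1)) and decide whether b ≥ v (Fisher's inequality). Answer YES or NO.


r = λ(v − 1)/(k − 1) = 4·69/3 = 92.
b = vr/k = 70·92/4 = 1610.
Fisher's inequality: b ≥ v ⇔ 1610 ≥ 70? YES.

YES


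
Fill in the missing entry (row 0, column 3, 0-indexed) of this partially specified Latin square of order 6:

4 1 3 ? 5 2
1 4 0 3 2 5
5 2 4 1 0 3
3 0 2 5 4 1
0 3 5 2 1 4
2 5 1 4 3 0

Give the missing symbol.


Row 0 contains symbols [1, 2, 3, 4, 5] — missing [0].
Column 3 contains symbols [1, 2, 3, 4, 5] — missing [0].
The missing symbol must appear in both missing sets; intersection = [0].
Therefore the hidden value is 0.

Missing value = 0.
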